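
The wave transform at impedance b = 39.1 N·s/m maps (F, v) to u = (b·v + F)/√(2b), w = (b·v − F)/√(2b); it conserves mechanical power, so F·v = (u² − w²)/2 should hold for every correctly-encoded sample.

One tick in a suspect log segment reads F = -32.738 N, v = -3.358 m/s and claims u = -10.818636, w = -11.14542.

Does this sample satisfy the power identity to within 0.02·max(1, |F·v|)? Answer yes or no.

F·v = (-32.738)×(-3.358) = 109.934204 W.
(u² − w²)/2 = (117.042885 − 124.220387)/2 = -3.588751 W.
|Δ| = 113.522955;  2% of max(1, |F·v|) = 2.198684.

no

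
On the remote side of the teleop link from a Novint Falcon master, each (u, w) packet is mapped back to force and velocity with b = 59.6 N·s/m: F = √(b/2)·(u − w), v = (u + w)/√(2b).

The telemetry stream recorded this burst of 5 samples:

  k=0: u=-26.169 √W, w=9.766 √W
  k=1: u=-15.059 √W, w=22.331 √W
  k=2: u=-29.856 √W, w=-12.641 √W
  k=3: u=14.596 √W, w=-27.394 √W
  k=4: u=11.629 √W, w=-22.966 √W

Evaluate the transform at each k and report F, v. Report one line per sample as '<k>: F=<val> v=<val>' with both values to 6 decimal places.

0: F=-196.166924 v=-1.502399
1: F=-204.109678 v=0.666064
2: F=-93.975611 v=-3.892424
3: F=229.220791 v=-1.172206
4: F=188.851947 v=-1.038389

k=0: u−w=-35.935000, u+w=-16.403000; √(b/2)=5.458938, √(2b)=10.917875; F=5.458938×(-35.935)=-196.166924, v=-16.403000/10.917875=-1.502399
k=1: u−w=-37.390000, u+w=7.272000; √(b/2)=5.458938, √(2b)=10.917875; F=5.458938×(-37.39)=-204.109678, v=7.272000/10.917875=0.666064
k=2: u−w=-17.215000, u+w=-42.497000; √(b/2)=5.458938, √(2b)=10.917875; F=5.458938×(-17.215)=-93.975611, v=-42.497000/10.917875=-3.892424
k=3: u−w=41.990000, u+w=-12.798000; √(b/2)=5.458938, √(2b)=10.917875; F=5.458938×41.99=229.220791, v=-12.798000/10.917875=-1.172206
k=4: u−w=34.595000, u+w=-11.337000; √(b/2)=5.458938, √(2b)=10.917875; F=5.458938×34.595=188.851947, v=-11.337000/10.917875=-1.038389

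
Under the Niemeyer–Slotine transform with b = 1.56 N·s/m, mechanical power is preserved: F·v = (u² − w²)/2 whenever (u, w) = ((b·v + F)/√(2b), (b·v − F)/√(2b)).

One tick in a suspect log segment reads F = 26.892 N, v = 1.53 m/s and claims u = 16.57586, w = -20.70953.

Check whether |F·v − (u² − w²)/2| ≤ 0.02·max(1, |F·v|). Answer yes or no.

F·v = 26.892×1.53 = 41.14476 W.
(u² − w²)/2 = (274.75913 − 428.88463)/2 = -77.06275 W.
|Δ| = 118.20751;  2% of max(1, |F·v|) = 0.82290.

no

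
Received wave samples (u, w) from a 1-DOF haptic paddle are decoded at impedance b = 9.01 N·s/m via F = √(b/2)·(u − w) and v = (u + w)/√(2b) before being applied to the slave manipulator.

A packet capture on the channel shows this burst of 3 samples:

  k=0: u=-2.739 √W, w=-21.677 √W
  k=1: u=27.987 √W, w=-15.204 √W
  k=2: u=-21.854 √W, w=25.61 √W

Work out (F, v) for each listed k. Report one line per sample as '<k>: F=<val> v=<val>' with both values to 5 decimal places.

k=0: u−w=18.93800, u+w=-24.41600; √(b/2)=2.12250, √(2b)=4.24500; F=2.12250×18.938=40.19588, v=-24.41600/4.24500=-5.75171
k=1: u−w=43.19100, u+w=12.78300; √(b/2)=2.12250, √(2b)=4.24500; F=2.12250×43.191=91.67283, v=12.78300/4.24500=3.01131
k=2: u−w=-47.46400, u+w=3.75600; √(b/2)=2.12250, √(2b)=4.24500; F=2.12250×(-47.464)=-100.74227, v=3.75600/4.24500=0.88481

0: F=40.19588 v=-5.75171
1: F=91.67283 v=3.01131
2: F=-100.74227 v=0.88481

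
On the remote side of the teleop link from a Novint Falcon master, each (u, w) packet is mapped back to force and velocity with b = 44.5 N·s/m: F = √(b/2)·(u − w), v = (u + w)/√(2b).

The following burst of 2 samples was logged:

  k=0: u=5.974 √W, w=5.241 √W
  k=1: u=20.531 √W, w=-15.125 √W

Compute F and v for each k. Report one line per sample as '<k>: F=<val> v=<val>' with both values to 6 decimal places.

0: F=3.457554 v=1.188788
1: F=168.189016 v=0.573035

k=0: u−w=0.733000, u+w=11.215000; √(b/2)=4.716991, √(2b)=9.433981; F=4.716991×0.733=3.457554, v=11.215000/9.433981=1.188788
k=1: u−w=35.656000, u+w=5.406000; √(b/2)=4.716991, √(2b)=9.433981; F=4.716991×35.656=168.189016, v=5.406000/9.433981=0.573035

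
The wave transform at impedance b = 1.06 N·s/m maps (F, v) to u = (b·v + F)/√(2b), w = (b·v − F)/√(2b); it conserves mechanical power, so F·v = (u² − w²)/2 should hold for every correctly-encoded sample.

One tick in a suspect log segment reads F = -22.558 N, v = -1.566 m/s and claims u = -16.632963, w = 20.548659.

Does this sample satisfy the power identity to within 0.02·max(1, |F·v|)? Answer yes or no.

no

F·v = (-22.558)×(-1.566) = 35.325828 W.
(u² − w²)/2 = (276.655458 − 422.247387)/2 = -72.795964 W.
|Δ| = 108.121792;  2% of max(1, |F·v|) = 0.706517.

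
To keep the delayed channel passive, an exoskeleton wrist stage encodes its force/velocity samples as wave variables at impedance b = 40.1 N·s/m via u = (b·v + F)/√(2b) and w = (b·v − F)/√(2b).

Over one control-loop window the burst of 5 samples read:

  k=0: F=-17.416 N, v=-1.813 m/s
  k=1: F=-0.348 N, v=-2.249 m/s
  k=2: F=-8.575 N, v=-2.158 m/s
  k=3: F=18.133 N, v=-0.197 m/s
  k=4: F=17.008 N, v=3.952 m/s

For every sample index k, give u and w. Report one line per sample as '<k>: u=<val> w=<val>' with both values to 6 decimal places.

k=0: b·v=40.1×(-1.813)=-72.701300; √(2b)=8.955445; u=(-72.701300+(-17.416))/8.955445=-10.062850, w=(-72.701300−(-17.416))/8.955445=-6.173373
k=1: b·v=40.1×(-2.249)=-90.184900; √(2b)=8.955445; u=(-90.184900+(-0.348))/8.955445=-10.109257, w=(-90.184900−(-0.348))/8.955445=-10.031539
k=2: b·v=40.1×(-2.158)=-86.535800; √(2b)=8.955445; u=(-86.535800+(-8.575))/8.955445=-10.620443, w=(-86.535800−(-8.575))/8.955445=-8.705407
k=3: b·v=40.1×(-0.197)=-7.899700; √(2b)=8.955445; u=(-7.899700+18.133)/8.955445=1.142690, w=(-7.899700−18.133)/8.955445=-2.906913
k=4: b·v=40.1×3.952=158.475200; √(2b)=8.955445; u=(158.475200+17.008)/8.955445=19.595140, w=(158.475200−17.008)/8.955445=15.796780

0: u=-10.062850 w=-6.173373
1: u=-10.109257 w=-10.031539
2: u=-10.620443 w=-8.705407
3: u=1.142690 w=-2.906913
4: u=19.595140 w=15.796780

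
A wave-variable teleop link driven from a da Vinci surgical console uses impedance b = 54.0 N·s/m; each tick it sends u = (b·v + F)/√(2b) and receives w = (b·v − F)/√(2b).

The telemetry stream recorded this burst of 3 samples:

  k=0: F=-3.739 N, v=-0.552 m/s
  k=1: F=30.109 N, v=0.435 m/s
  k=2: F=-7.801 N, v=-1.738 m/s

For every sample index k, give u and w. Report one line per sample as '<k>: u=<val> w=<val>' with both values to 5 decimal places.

k=0: b·v=54.0×(-0.552)=-29.80800; √(2b)=10.39230; u=(-29.80800+(-3.739))/10.39230=-3.22806, w=(-29.80800−(-3.739))/10.39230=-2.50849
k=1: b·v=54.0×0.435=23.49000; √(2b)=10.39230; u=(23.49000+30.109)/10.39230=5.15757, w=(23.49000−30.109)/10.39230=-0.63691
k=2: b·v=54.0×(-1.738)=-93.85200; √(2b)=10.39230; u=(-93.85200+(-7.801))/10.39230=-9.78156, w=(-93.85200−(-7.801))/10.39230=-8.28026

0: u=-3.22806 w=-2.50849
1: u=5.15757 w=-0.63691
2: u=-9.78156 w=-8.28026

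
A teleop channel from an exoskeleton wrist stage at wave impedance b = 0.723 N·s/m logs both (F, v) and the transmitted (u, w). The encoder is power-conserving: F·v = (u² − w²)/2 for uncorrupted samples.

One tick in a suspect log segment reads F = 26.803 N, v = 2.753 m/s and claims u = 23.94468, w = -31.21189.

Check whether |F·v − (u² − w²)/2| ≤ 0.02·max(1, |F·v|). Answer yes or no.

no

F·v = 26.803×2.753 = 73.78866 W.
(u² − w²)/2 = (573.34770 − 974.18208)/2 = -200.41719 W.
|Δ| = 274.20585;  2% of max(1, |F·v|) = 1.47577.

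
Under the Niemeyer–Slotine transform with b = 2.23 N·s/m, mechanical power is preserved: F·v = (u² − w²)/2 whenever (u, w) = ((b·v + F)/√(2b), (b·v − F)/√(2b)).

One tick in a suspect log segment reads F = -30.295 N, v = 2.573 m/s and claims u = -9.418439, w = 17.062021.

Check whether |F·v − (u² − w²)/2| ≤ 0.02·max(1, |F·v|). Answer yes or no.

F·v = (-30.295)×2.573 = -77.949035 W.
(u² − w²)/2 = (88.706993 − 291.112561)/2 = -101.202784 W.
|Δ| = 23.253749;  2% of max(1, |F·v|) = 1.558981.

no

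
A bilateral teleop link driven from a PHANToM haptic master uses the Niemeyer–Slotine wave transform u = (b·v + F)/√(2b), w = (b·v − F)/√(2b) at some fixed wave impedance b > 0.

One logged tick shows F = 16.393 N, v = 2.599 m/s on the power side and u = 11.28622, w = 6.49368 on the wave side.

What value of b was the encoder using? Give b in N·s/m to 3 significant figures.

u + w = 17.7799;  u + w = √(2b)·v, so √(2b) = 17.7799/2.599 = 6.8411.
b = (√(2b))²/2 = 46.8000/2 = 23.4000.
(Check via u − w = 2F/√(2b): u − w = 4.7925, 2F/√(2b) = 4.7925.)

b = 23.4 N·s/m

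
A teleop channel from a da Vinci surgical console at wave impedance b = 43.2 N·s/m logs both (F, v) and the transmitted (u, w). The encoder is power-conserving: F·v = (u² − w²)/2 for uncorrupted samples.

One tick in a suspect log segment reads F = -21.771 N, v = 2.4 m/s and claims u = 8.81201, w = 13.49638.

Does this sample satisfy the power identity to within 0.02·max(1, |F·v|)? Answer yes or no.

F·v = (-21.771)×2.4 = -52.2504 W.
(u² − w²)/2 = (77.6515 − 182.1523)/2 = -52.2504 W.
|Δ| = 0.0000;  2% of max(1, |F·v|) = 1.0450.

yes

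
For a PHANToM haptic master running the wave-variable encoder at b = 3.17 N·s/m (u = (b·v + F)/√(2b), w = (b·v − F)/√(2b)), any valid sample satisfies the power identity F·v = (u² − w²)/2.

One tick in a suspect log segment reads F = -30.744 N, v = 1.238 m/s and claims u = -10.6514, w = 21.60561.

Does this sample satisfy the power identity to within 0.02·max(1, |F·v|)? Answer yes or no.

no

F·v = (-30.744)×1.238 = -38.06107 W.
(u² − w²)/2 = (113.45232 − 466.80238)/2 = -176.67503 W.
|Δ| = 138.61396;  2% of max(1, |F·v|) = 0.76122.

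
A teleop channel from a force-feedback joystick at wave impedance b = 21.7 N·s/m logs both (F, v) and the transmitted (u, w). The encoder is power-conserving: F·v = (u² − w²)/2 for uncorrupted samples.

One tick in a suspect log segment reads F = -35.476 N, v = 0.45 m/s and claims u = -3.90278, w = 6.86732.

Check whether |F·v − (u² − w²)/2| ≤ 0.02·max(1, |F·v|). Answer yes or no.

yes

F·v = (-35.476)×0.45 = -15.9642 W.
(u² − w²)/2 = (15.2317 − 47.1601)/2 = -15.9642 W.
|Δ| = 0.0000;  2% of max(1, |F·v|) = 0.3193.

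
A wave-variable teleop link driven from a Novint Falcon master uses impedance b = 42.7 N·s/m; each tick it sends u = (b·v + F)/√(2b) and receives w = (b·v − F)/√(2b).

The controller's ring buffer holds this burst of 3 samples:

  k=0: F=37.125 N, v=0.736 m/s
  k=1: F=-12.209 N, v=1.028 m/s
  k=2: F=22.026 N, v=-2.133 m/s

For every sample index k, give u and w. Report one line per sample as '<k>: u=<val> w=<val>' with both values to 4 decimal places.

0: u=7.4181 w=-0.6166
1: u=3.4288 w=6.0711
2: u=-7.4723 w=-12.2392

k=0: b·v=42.7×0.736=31.4272; √(2b)=9.2412; u=(31.4272+37.125)/9.2412=7.4181, w=(31.4272−37.125)/9.2412=-0.6166
k=1: b·v=42.7×1.028=43.8956; √(2b)=9.2412; u=(43.8956+(-12.209))/9.2412=3.4288, w=(43.8956−(-12.209))/9.2412=6.0711
k=2: b·v=42.7×(-2.133)=-91.0791; √(2b)=9.2412; u=(-91.0791+22.026)/9.2412=-7.4723, w=(-91.0791−22.026)/9.2412=-12.2392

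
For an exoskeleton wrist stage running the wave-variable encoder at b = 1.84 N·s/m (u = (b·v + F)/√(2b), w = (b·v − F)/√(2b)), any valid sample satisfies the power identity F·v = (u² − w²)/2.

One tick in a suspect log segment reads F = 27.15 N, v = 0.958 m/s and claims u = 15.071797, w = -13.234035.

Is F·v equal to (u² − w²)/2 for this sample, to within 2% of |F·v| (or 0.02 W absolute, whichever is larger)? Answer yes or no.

yes

F·v = 27.15×0.958 = 26.009700 W.
(u² − w²)/2 = (227.159065 − 175.139682)/2 = 26.009691 W.
|Δ| = 0.000009;  2% of max(1, |F·v|) = 0.520194.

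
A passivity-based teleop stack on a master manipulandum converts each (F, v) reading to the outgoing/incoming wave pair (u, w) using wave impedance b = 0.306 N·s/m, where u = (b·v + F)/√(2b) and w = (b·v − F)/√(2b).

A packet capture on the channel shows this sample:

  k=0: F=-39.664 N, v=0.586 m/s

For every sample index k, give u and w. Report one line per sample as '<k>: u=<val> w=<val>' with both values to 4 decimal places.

0: u=-50.4723 w=50.9307

k=0: b·v=0.306×0.586=0.1793; √(2b)=0.7823; u=(0.1793+(-39.664))/0.7823=-50.4723, w=(0.1793−(-39.664))/0.7823=50.9307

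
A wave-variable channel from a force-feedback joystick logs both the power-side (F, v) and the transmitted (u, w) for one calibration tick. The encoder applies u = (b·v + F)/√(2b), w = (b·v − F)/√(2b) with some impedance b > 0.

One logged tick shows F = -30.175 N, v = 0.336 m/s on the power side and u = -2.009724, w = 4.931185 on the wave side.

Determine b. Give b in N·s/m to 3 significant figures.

u + w = 2.921461;  u + w = √(2b)·v, so √(2b) = 2.921461/0.336 = 8.694824.
b = (√(2b))²/2 = 75.599971/2 = 37.799986.
(Check via u − w = 2F/√(2b): u − w = -6.940909, 2F/√(2b) = -6.940911.)

b = 37.8 N·s/m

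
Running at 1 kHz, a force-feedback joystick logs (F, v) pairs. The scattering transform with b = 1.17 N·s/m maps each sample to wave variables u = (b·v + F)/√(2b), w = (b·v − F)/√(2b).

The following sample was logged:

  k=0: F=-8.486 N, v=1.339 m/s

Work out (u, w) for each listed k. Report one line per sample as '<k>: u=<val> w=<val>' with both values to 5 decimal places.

0: u=-4.52333 w=6.57161

k=0: b·v=1.17×1.339=1.56663; √(2b)=1.52971; u=(1.56663+(-8.486))/1.52971=-4.52333, w=(1.56663−(-8.486))/1.52971=6.57161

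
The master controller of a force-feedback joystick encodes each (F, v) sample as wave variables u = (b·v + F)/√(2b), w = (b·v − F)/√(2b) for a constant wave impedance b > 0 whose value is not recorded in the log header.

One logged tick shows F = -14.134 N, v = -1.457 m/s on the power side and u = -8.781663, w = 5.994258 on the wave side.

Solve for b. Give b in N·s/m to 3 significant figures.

u + w = -2.787405;  u + w = √(2b)·v, so √(2b) = -2.787405/(-1.457) = 1.913113.
b = (√(2b))²/2 = 3.660000/2 = 1.830000.
(Check via u − w = 2F/√(2b): u − w = -14.775921, 2F/√(2b) = -14.775921.)

b = 1.83 N·s/m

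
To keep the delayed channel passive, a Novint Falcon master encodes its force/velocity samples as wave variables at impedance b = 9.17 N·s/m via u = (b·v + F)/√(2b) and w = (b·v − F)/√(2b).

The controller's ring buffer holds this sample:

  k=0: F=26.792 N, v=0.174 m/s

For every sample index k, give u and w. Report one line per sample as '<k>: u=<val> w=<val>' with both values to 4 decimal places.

k=0: b·v=9.17×0.174=1.5956; √(2b)=4.2825; u=(1.5956+26.792)/4.2825=6.6287, w=(1.5956−26.792)/4.2825=-5.8835

0: u=6.6287 w=-5.8835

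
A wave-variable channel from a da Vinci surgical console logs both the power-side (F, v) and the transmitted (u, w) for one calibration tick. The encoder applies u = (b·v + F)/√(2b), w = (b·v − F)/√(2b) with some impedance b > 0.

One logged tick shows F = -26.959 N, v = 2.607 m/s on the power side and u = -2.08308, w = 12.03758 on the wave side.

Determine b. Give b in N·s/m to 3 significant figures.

b = 7.29 N·s/m

u + w = 9.9545;  u + w = √(2b)·v, so √(2b) = 9.9545/2.607 = 3.8184.
b = (√(2b))²/2 = 14.5800/2 = 7.2900.
(Check via u − w = 2F/√(2b): u − w = -14.1207, 2F/√(2b) = -14.1207.)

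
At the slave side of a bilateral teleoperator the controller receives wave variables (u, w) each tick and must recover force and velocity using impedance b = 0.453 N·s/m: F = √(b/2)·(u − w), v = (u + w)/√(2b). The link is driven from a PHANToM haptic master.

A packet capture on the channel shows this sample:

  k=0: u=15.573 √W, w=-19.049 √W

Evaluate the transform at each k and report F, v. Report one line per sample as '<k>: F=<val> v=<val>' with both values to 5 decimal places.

0: F=16.47731 v=-3.65187

k=0: u−w=34.62200, u+w=-3.47600; √(b/2)=0.47592, √(2b)=0.95184; F=0.47592×34.622=16.47731, v=-3.47600/0.95184=-3.65187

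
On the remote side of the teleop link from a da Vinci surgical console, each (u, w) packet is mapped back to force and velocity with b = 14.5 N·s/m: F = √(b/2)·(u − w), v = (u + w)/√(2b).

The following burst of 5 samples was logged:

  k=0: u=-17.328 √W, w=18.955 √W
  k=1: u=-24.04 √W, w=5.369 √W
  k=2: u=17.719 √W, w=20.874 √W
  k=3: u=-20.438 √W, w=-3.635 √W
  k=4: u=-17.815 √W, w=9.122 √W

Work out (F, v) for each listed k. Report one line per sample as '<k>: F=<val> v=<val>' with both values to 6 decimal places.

0: F=-97.694967 v=0.302126
1: F=-79.186156 v=-3.467118
2: F=-8.495097 v=7.166540
3: F=-45.243462 v=-4.470244
4: F=-72.530092 v=-1.614250

k=0: u−w=-36.283000, u+w=1.627000; √(b/2)=2.692582, √(2b)=5.385165; F=2.692582×(-36.283)=-97.694967, v=1.627000/5.385165=0.302126
k=1: u−w=-29.409000, u+w=-18.671000; √(b/2)=2.692582, √(2b)=5.385165; F=2.692582×(-29.409)=-79.186156, v=-18.671000/5.385165=-3.467118
k=2: u−w=-3.155000, u+w=38.593000; √(b/2)=2.692582, √(2b)=5.385165; F=2.692582×(-3.155)=-8.495097, v=38.593000/5.385165=7.166540
k=3: u−w=-16.803000, u+w=-24.073000; √(b/2)=2.692582, √(2b)=5.385165; F=2.692582×(-16.803)=-45.243462, v=-24.073000/5.385165=-4.470244
k=4: u−w=-26.937000, u+w=-8.693000; √(b/2)=2.692582, √(2b)=5.385165; F=2.692582×(-26.937)=-72.530092, v=-8.693000/5.385165=-1.614250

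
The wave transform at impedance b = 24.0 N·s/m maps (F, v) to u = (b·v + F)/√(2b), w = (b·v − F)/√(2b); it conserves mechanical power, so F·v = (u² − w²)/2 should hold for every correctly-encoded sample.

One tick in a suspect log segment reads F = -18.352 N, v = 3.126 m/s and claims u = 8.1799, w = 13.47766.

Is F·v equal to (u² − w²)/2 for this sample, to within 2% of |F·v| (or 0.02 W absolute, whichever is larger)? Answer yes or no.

F·v = (-18.352)×3.126 = -57.3684 W.
(u² − w²)/2 = (66.9108 − 181.6473)/2 = -57.3683 W.
|Δ| = 0.0001;  2% of max(1, |F·v|) = 1.1474.

yes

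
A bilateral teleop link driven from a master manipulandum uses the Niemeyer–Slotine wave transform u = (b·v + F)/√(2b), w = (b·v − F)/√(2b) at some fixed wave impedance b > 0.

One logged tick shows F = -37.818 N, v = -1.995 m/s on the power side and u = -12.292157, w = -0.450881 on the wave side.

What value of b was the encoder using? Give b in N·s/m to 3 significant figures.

b = 20.4 N·s/m

u + w = -12.743038;  u + w = √(2b)·v, so √(2b) = -12.743038/(-1.995) = 6.387488.
b = (√(2b))²/2 = 40.799999/2 = 20.400000.
(Check via u − w = 2F/√(2b): u − w = -11.841276, 2F/√(2b) = -11.841275.)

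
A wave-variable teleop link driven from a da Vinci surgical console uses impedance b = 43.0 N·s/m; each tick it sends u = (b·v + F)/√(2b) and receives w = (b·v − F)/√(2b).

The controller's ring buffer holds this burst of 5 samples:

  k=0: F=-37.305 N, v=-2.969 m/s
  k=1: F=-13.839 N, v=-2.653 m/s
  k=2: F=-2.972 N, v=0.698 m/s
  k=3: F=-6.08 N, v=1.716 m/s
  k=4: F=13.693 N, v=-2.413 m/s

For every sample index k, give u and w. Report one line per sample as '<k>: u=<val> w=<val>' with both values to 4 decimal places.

0: u=-17.7894 w=-9.7440
1: u=-13.7938 w=-10.8092
2: u=2.9160 w=3.5570
3: u=7.3011 w=8.6124
4: u=-9.7121 w=-12.6652

k=0: b·v=43.0×(-2.969)=-127.6670; √(2b)=9.2736; u=(-127.6670+(-37.305))/9.2736=-17.7894, w=(-127.6670−(-37.305))/9.2736=-9.7440
k=1: b·v=43.0×(-2.653)=-114.0790; √(2b)=9.2736; u=(-114.0790+(-13.839))/9.2736=-13.7938, w=(-114.0790−(-13.839))/9.2736=-10.8092
k=2: b·v=43.0×0.698=30.0140; √(2b)=9.2736; u=(30.0140+(-2.972))/9.2736=2.9160, w=(30.0140−(-2.972))/9.2736=3.5570
k=3: b·v=43.0×1.716=73.7880; √(2b)=9.2736; u=(73.7880+(-6.08))/9.2736=7.3011, w=(73.7880−(-6.08))/9.2736=8.6124
k=4: b·v=43.0×(-2.413)=-103.7590; √(2b)=9.2736; u=(-103.7590+13.693)/9.2736=-9.7121, w=(-103.7590−13.693)/9.2736=-12.6652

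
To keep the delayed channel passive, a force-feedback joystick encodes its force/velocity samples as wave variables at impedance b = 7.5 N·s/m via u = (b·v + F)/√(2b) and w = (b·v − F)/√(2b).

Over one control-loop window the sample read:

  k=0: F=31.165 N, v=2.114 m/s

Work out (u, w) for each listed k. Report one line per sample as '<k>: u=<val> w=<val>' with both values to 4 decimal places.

k=0: b·v=7.5×2.114=15.8550; √(2b)=3.8730; u=(15.8550+31.165)/3.8730=12.1405, w=(15.8550−31.165)/3.8730=-3.9530

0: u=12.1405 w=-3.9530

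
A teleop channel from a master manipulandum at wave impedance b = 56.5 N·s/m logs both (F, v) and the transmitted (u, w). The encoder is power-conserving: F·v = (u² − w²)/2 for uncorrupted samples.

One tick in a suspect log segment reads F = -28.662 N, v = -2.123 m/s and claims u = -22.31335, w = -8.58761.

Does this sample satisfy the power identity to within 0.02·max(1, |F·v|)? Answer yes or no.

F·v = (-28.662)×(-2.123) = 60.84943 W.
(u² − w²)/2 = (497.88559 − 73.74705)/2 = 212.06927 W.
|Δ| = 151.21985;  2% of max(1, |F·v|) = 1.21699.

no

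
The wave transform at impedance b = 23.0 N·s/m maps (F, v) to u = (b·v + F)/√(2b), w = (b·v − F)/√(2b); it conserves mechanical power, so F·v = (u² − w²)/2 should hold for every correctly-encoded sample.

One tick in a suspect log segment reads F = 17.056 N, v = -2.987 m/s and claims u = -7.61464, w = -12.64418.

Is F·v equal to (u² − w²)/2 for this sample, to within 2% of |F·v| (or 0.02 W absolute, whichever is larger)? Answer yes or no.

yes

F·v = 17.056×(-2.987) = -50.9463 W.
(u² − w²)/2 = (57.9827 − 159.8753)/2 = -50.9463 W.
|Δ| = 0.0000;  2% of max(1, |F·v|) = 1.0189.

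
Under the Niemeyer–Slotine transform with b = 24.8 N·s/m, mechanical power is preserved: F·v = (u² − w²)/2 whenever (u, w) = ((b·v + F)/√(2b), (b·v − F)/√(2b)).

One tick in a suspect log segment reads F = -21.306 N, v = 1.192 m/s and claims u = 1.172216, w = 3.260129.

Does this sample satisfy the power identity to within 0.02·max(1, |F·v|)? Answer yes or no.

F·v = (-21.306)×1.192 = -25.396752 W.
(u² − w²)/2 = (1.374090 − 10.628441)/2 = -4.627175 W.
|Δ| = 20.769577;  2% of max(1, |F·v|) = 0.507935.

no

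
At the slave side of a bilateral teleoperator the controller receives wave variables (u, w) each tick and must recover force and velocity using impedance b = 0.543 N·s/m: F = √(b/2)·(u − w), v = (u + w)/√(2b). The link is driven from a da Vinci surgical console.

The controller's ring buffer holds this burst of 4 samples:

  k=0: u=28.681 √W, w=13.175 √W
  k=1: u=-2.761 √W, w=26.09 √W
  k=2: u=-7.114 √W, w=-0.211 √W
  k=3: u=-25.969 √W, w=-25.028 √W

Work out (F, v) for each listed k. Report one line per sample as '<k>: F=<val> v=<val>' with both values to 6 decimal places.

k=0: u−w=15.506000, u+w=41.856000; √(b/2)=0.521057, √(2b)=1.042113; F=0.521057×15.506=8.079504, v=41.856000/1.042113=40.164541
k=1: u−w=-28.851000, u+w=23.329000; √(b/2)=0.521057, √(2b)=1.042113; F=0.521057×(-28.851)=-15.033005, v=23.329000/1.042113=22.386243
k=2: u−w=-6.903000, u+w=-7.325000; √(b/2)=0.521057, √(2b)=1.042113; F=0.521057×(-6.903)=-3.596854, v=-7.325000/1.042113=-7.028987
k=3: u−w=-0.941000, u+w=-50.997000; √(b/2)=0.521057, √(2b)=1.042113; F=0.521057×(-0.941)=-0.490314, v=-50.997000/1.042113=-48.936141

0: F=8.079504 v=40.164541
1: F=-15.033005 v=22.386243
2: F=-3.596854 v=-7.028987
3: F=-0.490314 v=-48.936141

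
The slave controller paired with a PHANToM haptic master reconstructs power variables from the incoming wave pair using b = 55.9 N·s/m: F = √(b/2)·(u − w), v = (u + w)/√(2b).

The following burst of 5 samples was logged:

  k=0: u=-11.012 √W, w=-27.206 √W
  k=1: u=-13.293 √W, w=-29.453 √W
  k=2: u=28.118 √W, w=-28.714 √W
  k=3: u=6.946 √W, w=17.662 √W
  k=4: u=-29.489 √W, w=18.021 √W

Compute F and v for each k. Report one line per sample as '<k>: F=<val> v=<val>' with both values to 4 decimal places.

0: F=85.6140 v=-3.6145
1: F=85.4343 v=-4.0427
2: F=300.4581 v=-0.0564
3: F=-56.6531 v=2.3273
4: F=-251.1747 v=-1.0846

k=0: u−w=16.1940, u+w=-38.2180; √(b/2)=5.2868, √(2b)=10.5736; F=5.2868×16.194=85.6140, v=-38.2180/10.5736=-3.6145
k=1: u−w=16.1600, u+w=-42.7460; √(b/2)=5.2868, √(2b)=10.5736; F=5.2868×16.16=85.4343, v=-42.7460/10.5736=-4.0427
k=2: u−w=56.8320, u+w=-0.5960; √(b/2)=5.2868, √(2b)=10.5736; F=5.2868×56.832=300.4581, v=-0.5960/10.5736=-0.0564
k=3: u−w=-10.7160, u+w=24.6080; √(b/2)=5.2868, √(2b)=10.5736; F=5.2868×(-10.716)=-56.6531, v=24.6080/10.5736=2.3273
k=4: u−w=-47.5100, u+w=-11.4680; √(b/2)=5.2868, √(2b)=10.5736; F=5.2868×(-47.51)=-251.1747, v=-11.4680/10.5736=-1.0846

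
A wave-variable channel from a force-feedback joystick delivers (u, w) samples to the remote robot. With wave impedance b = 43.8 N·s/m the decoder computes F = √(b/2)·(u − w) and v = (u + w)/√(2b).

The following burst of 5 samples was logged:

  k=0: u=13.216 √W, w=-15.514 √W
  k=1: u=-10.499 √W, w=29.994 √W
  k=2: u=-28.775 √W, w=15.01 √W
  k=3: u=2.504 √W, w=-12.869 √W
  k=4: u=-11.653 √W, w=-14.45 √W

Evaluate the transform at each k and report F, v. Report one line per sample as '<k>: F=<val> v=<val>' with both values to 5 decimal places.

0: F=134.44903 v=-0.24553
1: F=-189.49686 v=2.08291
2: F=-204.90257 v=-1.47070
3: F=71.94170 v=-1.10743
4: F=13.08924 v=-2.78893

k=0: u−w=28.73000, u+w=-2.29800; √(b/2)=4.67974, √(2b)=9.35949; F=4.67974×28.73=134.44903, v=-2.29800/9.35949=-0.24553
k=1: u−w=-40.49300, u+w=19.49500; √(b/2)=4.67974, √(2b)=9.35949; F=4.67974×(-40.493)=-189.49686, v=19.49500/9.35949=2.08291
k=2: u−w=-43.78500, u+w=-13.76500; √(b/2)=4.67974, √(2b)=9.35949; F=4.67974×(-43.785)=-204.90257, v=-13.76500/9.35949=-1.47070
k=3: u−w=15.37300, u+w=-10.36500; √(b/2)=4.67974, √(2b)=9.35949; F=4.67974×15.373=71.94170, v=-10.36500/9.35949=-1.10743
k=4: u−w=2.79700, u+w=-26.10300; √(b/2)=4.67974, √(2b)=9.35949; F=4.67974×2.797=13.08924, v=-26.10300/9.35949=-2.78893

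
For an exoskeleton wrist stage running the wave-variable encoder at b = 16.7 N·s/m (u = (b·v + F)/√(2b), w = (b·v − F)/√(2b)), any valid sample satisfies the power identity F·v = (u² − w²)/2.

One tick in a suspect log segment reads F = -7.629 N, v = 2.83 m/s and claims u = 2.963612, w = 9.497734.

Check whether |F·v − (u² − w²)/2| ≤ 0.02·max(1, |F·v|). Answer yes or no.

no

F·v = (-7.629)×2.83 = -21.590070 W.
(u² − w²)/2 = (8.782996 − 90.206951)/2 = -40.711978 W.
|Δ| = 19.121908;  2% of max(1, |F·v|) = 0.431801.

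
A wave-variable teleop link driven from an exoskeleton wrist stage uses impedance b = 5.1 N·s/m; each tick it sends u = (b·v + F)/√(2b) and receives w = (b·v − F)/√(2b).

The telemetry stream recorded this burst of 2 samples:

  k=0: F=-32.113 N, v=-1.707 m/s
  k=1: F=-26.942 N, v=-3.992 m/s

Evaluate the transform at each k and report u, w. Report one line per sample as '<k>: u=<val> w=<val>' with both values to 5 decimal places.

k=0: b·v=5.1×(-1.707)=-8.70570; √(2b)=3.19374; u=(-8.70570+(-32.113))/3.19374=-12.78083, w=(-8.70570−(-32.113))/3.19374=7.32911
k=1: b·v=5.1×(-3.992)=-20.35920; √(2b)=3.19374; u=(-20.35920+(-26.942))/3.19374=-14.81058, w=(-20.35920−(-26.942))/3.19374=2.06115

0: u=-12.78083 w=7.32911
1: u=-14.81058 w=2.06115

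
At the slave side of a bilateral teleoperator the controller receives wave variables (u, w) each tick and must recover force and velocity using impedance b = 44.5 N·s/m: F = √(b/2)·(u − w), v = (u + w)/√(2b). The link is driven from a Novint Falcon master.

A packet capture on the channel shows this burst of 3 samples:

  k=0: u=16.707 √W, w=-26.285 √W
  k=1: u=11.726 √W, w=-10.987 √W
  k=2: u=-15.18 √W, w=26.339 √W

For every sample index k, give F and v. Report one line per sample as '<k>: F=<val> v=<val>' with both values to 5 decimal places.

0: F=202.79286 v=-1.01527
1: F=107.13701 v=0.07833
2: F=-195.84473 v=1.18285

k=0: u−w=42.99200, u+w=-9.57800; √(b/2)=4.71699, √(2b)=9.43398; F=4.71699×42.992=202.79286, v=-9.57800/9.43398=-1.01527
k=1: u−w=22.71300, u+w=0.73900; √(b/2)=4.71699, √(2b)=9.43398; F=4.71699×22.713=107.13701, v=0.73900/9.43398=0.07833
k=2: u−w=-41.51900, u+w=11.15900; √(b/2)=4.71699, √(2b)=9.43398; F=4.71699×(-41.519)=-195.84473, v=11.15900/9.43398=1.18285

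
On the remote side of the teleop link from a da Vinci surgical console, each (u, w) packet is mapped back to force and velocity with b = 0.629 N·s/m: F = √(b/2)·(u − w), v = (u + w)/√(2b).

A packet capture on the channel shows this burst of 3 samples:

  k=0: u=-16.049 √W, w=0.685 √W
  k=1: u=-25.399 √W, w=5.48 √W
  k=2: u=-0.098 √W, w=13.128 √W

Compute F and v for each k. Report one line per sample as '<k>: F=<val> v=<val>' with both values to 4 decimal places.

0: F=-9.3845 v=-13.6982
1: F=-17.3170 v=-17.7594
2: F=-7.4172 v=11.6173

k=0: u−w=-16.7340, u+w=-15.3640; √(b/2)=0.5608, √(2b)=1.1216; F=0.5608×(-16.734)=-9.3845, v=-15.3640/1.1216=-13.6982
k=1: u−w=-30.8790, u+w=-19.9190; √(b/2)=0.5608, √(2b)=1.1216; F=0.5608×(-30.879)=-17.3170, v=-19.9190/1.1216=-17.7594
k=2: u−w=-13.2260, u+w=13.0300; √(b/2)=0.5608, √(2b)=1.1216; F=0.5608×(-13.226)=-7.4172, v=13.0300/1.1216=11.6173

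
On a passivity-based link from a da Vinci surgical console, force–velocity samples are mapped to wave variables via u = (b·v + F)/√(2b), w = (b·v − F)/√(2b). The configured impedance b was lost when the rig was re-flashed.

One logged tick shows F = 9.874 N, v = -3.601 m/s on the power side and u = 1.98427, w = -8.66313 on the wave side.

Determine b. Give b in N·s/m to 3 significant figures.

b = 1.72 N·s/m

u + w = -6.6789;  u + w = √(2b)·v, so √(2b) = -6.6789/(-3.601) = 1.8547.
b = (√(2b))²/2 = 3.4400/2 = 1.7200.
(Check via u − w = 2F/√(2b): u − w = 10.6474, 2F/√(2b) = 10.6474.)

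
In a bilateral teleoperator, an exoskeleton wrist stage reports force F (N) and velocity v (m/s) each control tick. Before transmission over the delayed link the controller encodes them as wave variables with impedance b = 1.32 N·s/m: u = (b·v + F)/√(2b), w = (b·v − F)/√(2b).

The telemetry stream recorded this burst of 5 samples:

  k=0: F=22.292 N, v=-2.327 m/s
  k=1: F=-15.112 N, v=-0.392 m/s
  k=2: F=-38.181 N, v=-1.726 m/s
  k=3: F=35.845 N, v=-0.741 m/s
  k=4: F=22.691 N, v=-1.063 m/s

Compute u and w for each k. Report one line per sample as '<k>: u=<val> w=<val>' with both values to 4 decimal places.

k=0: b·v=1.32×(-2.327)=-3.0716; √(2b)=1.6248; u=(-3.0716+22.292)/1.6248=11.8293, w=(-3.0716−22.292)/1.6248=-15.6102
k=1: b·v=1.32×(-0.392)=-0.5174; √(2b)=1.6248; u=(-0.5174+(-15.112))/1.6248=-9.6193, w=(-0.5174−(-15.112))/1.6248=8.9823
k=2: b·v=1.32×(-1.726)=-2.2783; √(2b)=1.6248; u=(-2.2783+(-38.181))/1.6248=-24.9010, w=(-2.2783−(-38.181))/1.6248=22.0966
k=3: b·v=1.32×(-0.741)=-0.9781; √(2b)=1.6248; u=(-0.9781+35.845)/1.6248=21.4591, w=(-0.9781−35.845)/1.6248=-22.6631
k=4: b·v=1.32×(-1.063)=-1.4032; √(2b)=1.6248; u=(-1.4032+22.691)/1.6248=13.1018, w=(-1.4032−22.691)/1.6248=-14.8289

0: u=11.8293 w=-15.6102
1: u=-9.6193 w=8.9823
2: u=-24.9010 w=22.0966
3: u=21.4591 w=-22.6631
4: u=13.1018 w=-14.8289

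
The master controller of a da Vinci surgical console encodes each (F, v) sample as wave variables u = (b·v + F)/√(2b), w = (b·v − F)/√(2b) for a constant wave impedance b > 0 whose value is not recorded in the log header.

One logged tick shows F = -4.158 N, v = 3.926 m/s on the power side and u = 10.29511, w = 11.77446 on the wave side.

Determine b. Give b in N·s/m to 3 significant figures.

b = 15.8 N·s/m

u + w = 22.0696;  u + w = √(2b)·v, so √(2b) = 22.0696/3.926 = 5.6214.
b = (√(2b))²/2 = 31.6000/2 = 15.8000.
(Check via u − w = 2F/√(2b): u − w = -1.4794, 2F/√(2b) = -1.4793.)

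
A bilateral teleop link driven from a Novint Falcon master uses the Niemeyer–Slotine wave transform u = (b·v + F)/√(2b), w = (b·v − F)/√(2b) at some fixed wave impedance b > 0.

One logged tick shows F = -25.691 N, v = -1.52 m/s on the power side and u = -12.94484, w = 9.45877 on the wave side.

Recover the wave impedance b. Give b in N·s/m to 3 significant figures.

b = 2.63 N·s/m

u + w = -3.48607;  u + w = √(2b)·v, so √(2b) = -3.48607/(-1.52) = 2.29347.
b = (√(2b))²/2 = 5.25999/2 = 2.63000.
(Check via u − w = 2F/√(2b): u − w = -22.40361, 2F/√(2b) = -22.40364.)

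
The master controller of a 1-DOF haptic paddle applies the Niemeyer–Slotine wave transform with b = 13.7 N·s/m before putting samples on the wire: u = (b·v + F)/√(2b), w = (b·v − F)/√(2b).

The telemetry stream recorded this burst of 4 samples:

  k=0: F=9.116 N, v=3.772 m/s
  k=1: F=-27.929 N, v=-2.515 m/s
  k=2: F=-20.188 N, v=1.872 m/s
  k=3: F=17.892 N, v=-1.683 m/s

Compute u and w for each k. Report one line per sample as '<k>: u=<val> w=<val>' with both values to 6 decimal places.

0: u=11.613791 w=8.130746
1: u=-11.917946 w=-1.246824
2: u=1.042774 w=8.756212
3: u=-0.986742 w=-7.822923

k=0: b·v=13.7×3.772=51.676400; √(2b)=5.234501; u=(51.676400+9.116)/5.234501=11.613791, w=(51.676400−9.116)/5.234501=8.130746
k=1: b·v=13.7×(-2.515)=-34.455500; √(2b)=5.234501; u=(-34.455500+(-27.929))/5.234501=-11.917946, w=(-34.455500−(-27.929))/5.234501=-1.246824
k=2: b·v=13.7×1.872=25.646400; √(2b)=5.234501; u=(25.646400+(-20.188))/5.234501=1.042774, w=(25.646400−(-20.188))/5.234501=8.756212
k=3: b·v=13.7×(-1.683)=-23.057100; √(2b)=5.234501; u=(-23.057100+17.892)/5.234501=-0.986742, w=(-23.057100−17.892)/5.234501=-7.822923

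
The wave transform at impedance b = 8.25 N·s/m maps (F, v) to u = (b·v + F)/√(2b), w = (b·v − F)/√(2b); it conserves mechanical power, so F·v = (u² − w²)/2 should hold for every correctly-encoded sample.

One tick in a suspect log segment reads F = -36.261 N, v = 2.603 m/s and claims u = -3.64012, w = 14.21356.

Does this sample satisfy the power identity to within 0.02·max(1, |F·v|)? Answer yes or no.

yes

F·v = (-36.261)×2.603 = -94.38738 W.
(u² − w²)/2 = (13.25047 − 202.02529)/2 = -94.38741 W.
|Δ| = 0.00002;  2% of max(1, |F·v|) = 1.88775.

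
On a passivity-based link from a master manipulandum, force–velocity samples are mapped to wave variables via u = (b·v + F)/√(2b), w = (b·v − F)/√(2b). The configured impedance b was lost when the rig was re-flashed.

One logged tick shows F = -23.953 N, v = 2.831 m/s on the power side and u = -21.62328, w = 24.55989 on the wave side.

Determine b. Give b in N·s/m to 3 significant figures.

u + w = 2.9366;  u + w = √(2b)·v, so √(2b) = 2.9366/2.831 = 1.0373.
b = (√(2b))²/2 = 1.0760/2 = 0.5380.
(Check via u − w = 2F/√(2b): u − w = -46.1832, 2F/√(2b) = -46.1831.)

b = 0.538 N·s/m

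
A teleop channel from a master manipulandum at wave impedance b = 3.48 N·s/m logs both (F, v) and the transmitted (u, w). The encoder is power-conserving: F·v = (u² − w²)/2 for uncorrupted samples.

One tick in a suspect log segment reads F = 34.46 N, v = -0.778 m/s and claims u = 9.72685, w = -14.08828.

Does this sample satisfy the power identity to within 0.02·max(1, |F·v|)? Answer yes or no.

no

F·v = 34.46×(-0.778) = -26.80988 W.
(u² − w²)/2 = (94.61161 − 198.47963)/2 = -51.93401 W.
|Δ| = 25.12413;  2% of max(1, |F·v|) = 0.53620.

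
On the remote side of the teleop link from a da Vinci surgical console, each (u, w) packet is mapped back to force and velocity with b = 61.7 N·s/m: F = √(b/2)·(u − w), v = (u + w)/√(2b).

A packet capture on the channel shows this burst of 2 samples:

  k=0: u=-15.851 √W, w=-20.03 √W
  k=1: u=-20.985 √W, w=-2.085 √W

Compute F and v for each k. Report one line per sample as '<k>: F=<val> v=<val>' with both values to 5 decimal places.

k=0: u−w=4.17900, u+w=-35.88100; √(b/2)=5.55428, √(2b)=11.10856; F=5.55428×4.179=23.21133, v=-35.88100/11.10856=-3.23003
k=1: u−w=-18.90000, u+w=-23.07000; √(b/2)=5.55428, √(2b)=11.10856; F=5.55428×(-18.9)=-104.97585, v=-23.07000/11.10856=-2.07678

0: F=23.21133 v=-3.23003
1: F=-104.97585 v=-2.07678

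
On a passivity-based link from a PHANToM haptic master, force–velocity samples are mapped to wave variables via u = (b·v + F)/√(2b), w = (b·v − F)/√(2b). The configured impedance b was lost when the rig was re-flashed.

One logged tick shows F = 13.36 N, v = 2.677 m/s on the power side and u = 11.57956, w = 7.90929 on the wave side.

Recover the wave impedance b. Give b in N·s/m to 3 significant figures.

u + w = 19.4888;  u + w = √(2b)·v, so √(2b) = 19.4888/2.677 = 7.2801.
b = (√(2b))²/2 = 53.0000/2 = 26.5000.
(Check via u − w = 2F/√(2b): u − w = 3.6703, 2F/√(2b) = 3.6703.)

b = 26.5 N·s/m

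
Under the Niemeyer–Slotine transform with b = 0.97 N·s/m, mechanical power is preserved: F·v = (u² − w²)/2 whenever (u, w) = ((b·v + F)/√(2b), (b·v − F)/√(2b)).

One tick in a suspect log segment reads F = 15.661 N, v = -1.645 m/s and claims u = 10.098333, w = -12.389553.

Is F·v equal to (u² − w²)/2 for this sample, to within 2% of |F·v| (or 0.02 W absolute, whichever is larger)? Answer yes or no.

yes

F·v = 15.661×(-1.645) = -25.762345 W.
(u² − w²)/2 = (101.976329 − 153.501024)/2 = -25.762347 W.
|Δ| = 0.000002;  2% of max(1, |F·v|) = 0.515247.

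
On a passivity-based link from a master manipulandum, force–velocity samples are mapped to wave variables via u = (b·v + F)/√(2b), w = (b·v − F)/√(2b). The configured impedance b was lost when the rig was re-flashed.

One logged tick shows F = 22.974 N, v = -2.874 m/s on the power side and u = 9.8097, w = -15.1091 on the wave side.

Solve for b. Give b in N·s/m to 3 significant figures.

b = 1.7 N·s/m

u + w = -5.2994;  u + w = √(2b)·v, so √(2b) = -5.2994/(-2.874) = 1.8439.
b = (√(2b))²/2 = 3.4000/2 = 1.7000.
(Check via u − w = 2F/√(2b): u − w = 24.9188, 2F/√(2b) = 24.9188.)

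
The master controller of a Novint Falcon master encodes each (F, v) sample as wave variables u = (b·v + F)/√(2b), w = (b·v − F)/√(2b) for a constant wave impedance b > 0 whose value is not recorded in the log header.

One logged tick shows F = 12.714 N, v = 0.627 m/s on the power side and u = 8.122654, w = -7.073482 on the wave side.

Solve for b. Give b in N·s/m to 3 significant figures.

u + w = 1.049172;  u + w = √(2b)·v, so √(2b) = 1.049172/0.627 = 1.673321.
b = (√(2b))²/2 = 2.800002/2 = 1.400001.
(Check via u − w = 2F/√(2b): u − w = 15.196136, 2F/√(2b) = 15.196132.)

b = 1.4 N·s/m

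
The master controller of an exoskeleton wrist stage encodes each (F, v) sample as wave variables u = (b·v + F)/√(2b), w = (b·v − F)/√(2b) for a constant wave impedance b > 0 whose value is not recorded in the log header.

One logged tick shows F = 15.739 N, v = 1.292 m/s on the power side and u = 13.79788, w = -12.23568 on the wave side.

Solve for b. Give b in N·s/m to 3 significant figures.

u + w = 1.56220;  u + w = √(2b)·v, so √(2b) = 1.56220/1.292 = 1.20913.
b = (√(2b))²/2 = 1.46200/2 = 0.73100.
(Check via u − w = 2F/√(2b): u − w = 26.03356, 2F/√(2b) = 26.03353.)

b = 0.731 N·s/m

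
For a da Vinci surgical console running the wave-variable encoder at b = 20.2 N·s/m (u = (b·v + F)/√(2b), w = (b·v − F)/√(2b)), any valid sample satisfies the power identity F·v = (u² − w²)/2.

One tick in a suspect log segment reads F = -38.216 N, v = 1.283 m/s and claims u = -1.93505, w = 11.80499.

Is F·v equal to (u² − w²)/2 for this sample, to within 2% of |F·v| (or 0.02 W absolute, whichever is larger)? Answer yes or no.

no

F·v = (-38.216)×1.283 = -49.0311 W.
(u² − w²)/2 = (3.7444 − 139.3578)/2 = -67.8067 W.
|Δ| = 18.7756;  2% of max(1, |F·v|) = 0.9806.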